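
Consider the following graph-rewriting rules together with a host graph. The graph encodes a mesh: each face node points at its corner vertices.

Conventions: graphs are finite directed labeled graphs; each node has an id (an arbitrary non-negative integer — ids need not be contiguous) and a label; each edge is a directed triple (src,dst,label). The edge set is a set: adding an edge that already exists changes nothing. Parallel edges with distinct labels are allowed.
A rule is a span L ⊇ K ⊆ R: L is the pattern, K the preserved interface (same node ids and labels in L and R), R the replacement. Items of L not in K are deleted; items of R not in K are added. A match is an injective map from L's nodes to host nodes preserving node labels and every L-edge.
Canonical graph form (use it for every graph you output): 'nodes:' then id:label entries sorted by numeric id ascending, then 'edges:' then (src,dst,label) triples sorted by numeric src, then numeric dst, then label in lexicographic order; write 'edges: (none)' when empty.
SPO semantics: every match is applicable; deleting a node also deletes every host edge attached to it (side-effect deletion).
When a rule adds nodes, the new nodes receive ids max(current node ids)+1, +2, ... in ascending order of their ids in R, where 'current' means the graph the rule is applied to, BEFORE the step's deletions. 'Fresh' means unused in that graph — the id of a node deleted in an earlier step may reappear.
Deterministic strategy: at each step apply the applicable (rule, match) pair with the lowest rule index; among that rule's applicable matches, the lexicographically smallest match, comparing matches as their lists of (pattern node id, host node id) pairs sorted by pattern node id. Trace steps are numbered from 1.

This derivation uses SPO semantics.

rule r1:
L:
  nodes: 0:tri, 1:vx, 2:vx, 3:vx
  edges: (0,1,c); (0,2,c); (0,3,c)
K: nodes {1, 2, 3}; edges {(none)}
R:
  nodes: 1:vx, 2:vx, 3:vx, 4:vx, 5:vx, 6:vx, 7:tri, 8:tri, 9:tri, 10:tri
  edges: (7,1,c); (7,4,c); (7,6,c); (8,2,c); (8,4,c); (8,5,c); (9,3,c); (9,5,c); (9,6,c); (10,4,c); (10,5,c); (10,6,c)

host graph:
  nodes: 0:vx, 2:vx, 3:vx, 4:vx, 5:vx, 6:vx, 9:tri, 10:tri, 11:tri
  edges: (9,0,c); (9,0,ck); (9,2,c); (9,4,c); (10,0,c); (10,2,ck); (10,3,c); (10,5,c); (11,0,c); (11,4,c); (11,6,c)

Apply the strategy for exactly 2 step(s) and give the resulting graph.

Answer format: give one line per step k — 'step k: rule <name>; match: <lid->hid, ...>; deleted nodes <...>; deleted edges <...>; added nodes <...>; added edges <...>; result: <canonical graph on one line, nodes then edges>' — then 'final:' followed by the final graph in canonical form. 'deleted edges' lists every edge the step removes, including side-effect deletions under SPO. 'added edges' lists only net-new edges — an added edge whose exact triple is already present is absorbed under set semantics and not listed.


step 1: rule r1; match: 0->9, 1->0, 2->2, 3->4; deleted nodes 9; deleted edges (9,0,c); (9,0,ck); (9,2,c); (9,4,c); added nodes 12, 13, 14, 15, 16, 17, 18; added edges (15,0,c); (15,12,c); (15,14,c); (16,2,c); (16,12,c); (16,13,c); (17,4,c); (17,13,c); (17,14,c); (18,12,c); (18,13,c); (18,14,c); result: nodes: 0:vx, 2:vx, 3:vx, 4:vx, 5:vx, 6:vx, 10:tri, 11:tri, 12:vx, 13:vx, 14:vx, 15:tri, 16:tri, 17:tri, 18:tri edges: (10,0,c); (10,2,ck); (10,3,c); (10,5,c); (11,0,c); (11,4,c); (11,6,c); (15,0,c); (15,12,c); (15,14,c); (16,2,c); (16,12,c); (16,13,c); (17,4,c); (17,13,c); (17,14,c); (18,12,c); (18,13,c); (18,14,c)
step 2: rule r1; match: 0->10, 1->0, 2->3, 3->5; deleted nodes 10; deleted edges (10,0,c); (10,2,ck); (10,3,c); (10,5,c); added nodes 19, 20, 21, 22, 23, 24, 25; added edges (22,0,c); (22,19,c); (22,21,c); (23,3,c); (23,19,c); (23,20,c); (24,5,c); (24,20,c); (24,21,c); (25,19,c); (25,20,c); (25,21,c); result: nodes: 0:vx, 2:vx, 3:vx, 4:vx, 5:vx, 6:vx, 11:tri, 12:vx, 13:vx, 14:vx, 15:tri, 16:tri, 17:tri, 18:tri, 19:vx, 20:vx, 21:vx, 22:tri, 23:tri, 24:tri, 25:tri edges: (11,0,c); (11,4,c); (11,6,c); (15,0,c); (15,12,c); (15,14,c); (16,2,c); (16,12,c); (16,13,c); (17,4,c); (17,13,c); (17,14,c); (18,12,c); (18,13,c); (18,14,c); (22,0,c); (22,19,c); (22,21,c); (23,3,c); (23,19,c); (23,20,c); (24,5,c); (24,20,c); (24,21,c); (25,19,c); (25,20,c); (25,21,c)
final:
nodes: 0:vx, 2:vx, 3:vx, 4:vx, 5:vx, 6:vx, 11:tri, 12:vx, 13:vx, 14:vx, 15:tri, 16:tri, 17:tri, 18:tri, 19:vx, 20:vx, 21:vx, 22:tri, 23:tri, 24:tri, 25:tri
edges: (11,0,c); (11,4,c); (11,6,c); (15,0,c); (15,12,c); (15,14,c); (16,2,c); (16,12,c); (16,13,c); (17,4,c); (17,13,c); (17,14,c); (18,12,c); (18,13,c); (18,14,c); (22,0,c); (22,19,c); (22,21,c); (23,3,c); (23,19,c); (23,20,c); (24,5,c); (24,20,c); (24,21,c); (25,19,c); (25,20,c); (25,21,c)


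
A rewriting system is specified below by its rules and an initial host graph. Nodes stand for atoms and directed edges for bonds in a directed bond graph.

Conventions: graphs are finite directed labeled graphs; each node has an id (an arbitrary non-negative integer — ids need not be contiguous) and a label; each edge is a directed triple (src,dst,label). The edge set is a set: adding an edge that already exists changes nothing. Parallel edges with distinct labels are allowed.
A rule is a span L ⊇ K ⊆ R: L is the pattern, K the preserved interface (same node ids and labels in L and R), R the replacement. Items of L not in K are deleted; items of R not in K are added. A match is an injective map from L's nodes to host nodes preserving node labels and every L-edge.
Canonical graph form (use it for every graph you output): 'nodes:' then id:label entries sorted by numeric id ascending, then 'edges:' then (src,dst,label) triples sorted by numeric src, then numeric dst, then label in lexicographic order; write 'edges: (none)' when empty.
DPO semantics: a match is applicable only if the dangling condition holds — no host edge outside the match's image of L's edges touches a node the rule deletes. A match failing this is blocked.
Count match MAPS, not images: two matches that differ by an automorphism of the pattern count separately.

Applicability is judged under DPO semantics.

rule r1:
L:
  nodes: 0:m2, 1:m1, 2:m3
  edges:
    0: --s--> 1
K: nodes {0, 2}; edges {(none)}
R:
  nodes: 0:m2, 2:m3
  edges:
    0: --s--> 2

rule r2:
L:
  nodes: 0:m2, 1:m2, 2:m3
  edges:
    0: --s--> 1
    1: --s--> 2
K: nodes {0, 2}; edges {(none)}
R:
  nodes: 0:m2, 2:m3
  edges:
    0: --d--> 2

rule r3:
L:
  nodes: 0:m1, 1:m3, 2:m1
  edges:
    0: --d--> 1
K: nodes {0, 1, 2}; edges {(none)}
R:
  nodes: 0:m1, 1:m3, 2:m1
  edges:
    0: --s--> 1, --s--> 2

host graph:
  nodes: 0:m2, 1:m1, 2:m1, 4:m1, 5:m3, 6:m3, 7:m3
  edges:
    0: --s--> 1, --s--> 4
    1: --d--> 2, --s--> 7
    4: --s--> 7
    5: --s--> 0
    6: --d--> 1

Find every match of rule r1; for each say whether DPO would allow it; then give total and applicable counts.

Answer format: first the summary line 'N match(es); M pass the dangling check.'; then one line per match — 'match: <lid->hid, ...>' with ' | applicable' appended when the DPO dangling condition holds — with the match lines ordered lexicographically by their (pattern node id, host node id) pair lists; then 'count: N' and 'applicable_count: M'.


6 match(es); 0 pass the dangling check.
match: 0->0, 1->1, 2->5
match: 0->0, 1->1, 2->6
match: 0->0, 1->1, 2->7
match: 0->0, 1->4, 2->5
match: 0->0, 1->4, 2->6
match: 0->0, 1->4, 2->7
count: 6
applicable_count: 0


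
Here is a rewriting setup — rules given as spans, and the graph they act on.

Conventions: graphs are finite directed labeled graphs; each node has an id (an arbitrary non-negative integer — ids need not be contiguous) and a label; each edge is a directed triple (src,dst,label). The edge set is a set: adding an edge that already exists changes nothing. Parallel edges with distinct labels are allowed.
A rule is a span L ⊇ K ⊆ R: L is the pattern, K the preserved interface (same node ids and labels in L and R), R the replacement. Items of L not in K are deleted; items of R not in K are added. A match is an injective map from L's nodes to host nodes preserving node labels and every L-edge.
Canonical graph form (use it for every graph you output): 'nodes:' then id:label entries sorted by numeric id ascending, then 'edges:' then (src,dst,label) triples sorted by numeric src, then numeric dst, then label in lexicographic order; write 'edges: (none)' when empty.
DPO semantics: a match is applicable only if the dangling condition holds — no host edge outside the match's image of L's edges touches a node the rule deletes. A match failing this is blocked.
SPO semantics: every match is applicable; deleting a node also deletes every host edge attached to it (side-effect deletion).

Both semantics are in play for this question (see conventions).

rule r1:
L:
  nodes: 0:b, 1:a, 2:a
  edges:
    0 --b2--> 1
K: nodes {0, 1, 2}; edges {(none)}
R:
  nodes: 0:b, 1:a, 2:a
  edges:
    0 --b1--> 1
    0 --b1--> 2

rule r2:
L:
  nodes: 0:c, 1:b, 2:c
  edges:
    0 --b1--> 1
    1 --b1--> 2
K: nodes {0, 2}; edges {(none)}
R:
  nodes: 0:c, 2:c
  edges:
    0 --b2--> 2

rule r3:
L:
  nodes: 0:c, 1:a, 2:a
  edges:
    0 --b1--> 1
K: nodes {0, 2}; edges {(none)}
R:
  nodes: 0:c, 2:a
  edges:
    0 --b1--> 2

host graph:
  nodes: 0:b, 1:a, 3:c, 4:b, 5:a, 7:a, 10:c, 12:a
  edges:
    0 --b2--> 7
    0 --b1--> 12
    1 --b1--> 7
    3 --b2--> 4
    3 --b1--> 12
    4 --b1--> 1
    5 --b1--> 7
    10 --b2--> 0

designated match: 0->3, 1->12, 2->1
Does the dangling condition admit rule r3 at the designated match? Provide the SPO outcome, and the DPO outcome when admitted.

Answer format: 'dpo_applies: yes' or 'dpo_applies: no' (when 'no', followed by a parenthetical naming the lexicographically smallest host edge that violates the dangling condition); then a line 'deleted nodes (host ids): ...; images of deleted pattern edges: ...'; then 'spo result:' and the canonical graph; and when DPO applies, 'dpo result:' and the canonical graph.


dpo_applies: no
(the rule deletes node 12, which keeps host edge (0,12,b1) outside the match image — the dangling condition fails, DPO blocks; SPO proceeds and side-deletes such edges)
deleted nodes (host ids): 12; images of deleted pattern edges: (3,12,b1)
spo result:
nodes: 0:b, 1:a, 3:c, 4:b, 5:a, 7:a, 10:c
edges: (0,7,b2); (1,7,b1); (3,1,b1); (3,4,b2); (4,1,b1); (5,7,b1); (10,0,b2)


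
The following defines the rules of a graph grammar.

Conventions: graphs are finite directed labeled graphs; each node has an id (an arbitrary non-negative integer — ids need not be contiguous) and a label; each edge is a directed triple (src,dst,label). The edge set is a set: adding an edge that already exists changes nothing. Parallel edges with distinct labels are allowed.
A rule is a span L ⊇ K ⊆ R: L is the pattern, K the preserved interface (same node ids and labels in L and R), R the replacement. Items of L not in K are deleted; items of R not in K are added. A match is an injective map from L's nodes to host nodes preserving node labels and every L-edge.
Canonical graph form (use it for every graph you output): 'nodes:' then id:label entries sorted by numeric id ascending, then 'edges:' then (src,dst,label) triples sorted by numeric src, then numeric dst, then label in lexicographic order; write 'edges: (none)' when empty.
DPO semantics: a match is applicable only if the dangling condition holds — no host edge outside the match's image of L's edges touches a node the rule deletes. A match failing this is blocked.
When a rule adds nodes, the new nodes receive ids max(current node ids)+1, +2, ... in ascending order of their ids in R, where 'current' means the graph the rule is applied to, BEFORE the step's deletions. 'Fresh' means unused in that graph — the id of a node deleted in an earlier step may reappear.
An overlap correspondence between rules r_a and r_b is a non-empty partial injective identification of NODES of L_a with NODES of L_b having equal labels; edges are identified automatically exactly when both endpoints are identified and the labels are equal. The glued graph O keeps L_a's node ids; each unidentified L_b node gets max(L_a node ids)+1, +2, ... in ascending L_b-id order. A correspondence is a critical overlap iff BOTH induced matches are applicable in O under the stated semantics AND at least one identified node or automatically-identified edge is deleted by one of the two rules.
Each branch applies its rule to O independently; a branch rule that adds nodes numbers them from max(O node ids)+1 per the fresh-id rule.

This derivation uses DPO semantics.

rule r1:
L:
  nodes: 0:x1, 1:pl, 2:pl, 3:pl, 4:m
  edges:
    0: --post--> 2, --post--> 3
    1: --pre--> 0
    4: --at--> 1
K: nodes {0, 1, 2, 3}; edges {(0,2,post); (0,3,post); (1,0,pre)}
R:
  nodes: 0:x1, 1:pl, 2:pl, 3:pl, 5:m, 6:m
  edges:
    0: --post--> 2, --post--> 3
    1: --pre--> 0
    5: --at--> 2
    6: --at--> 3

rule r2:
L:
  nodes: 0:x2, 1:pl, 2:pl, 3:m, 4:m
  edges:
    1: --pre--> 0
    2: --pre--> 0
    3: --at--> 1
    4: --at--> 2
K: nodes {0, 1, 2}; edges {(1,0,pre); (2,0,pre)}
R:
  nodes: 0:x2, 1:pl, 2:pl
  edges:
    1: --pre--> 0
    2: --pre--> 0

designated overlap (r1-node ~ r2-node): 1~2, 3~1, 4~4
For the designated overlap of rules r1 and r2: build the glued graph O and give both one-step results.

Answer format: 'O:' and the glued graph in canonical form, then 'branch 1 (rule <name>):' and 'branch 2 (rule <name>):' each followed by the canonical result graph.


O:
nodes: 0:x1, 1:pl, 2:pl, 3:pl, 4:m, 5:x2, 6:m
edges: (0,2,post); (0,3,post); (1,0,pre); (1,5,pre); (3,5,pre); (4,1,at); (6,3,at)
branch 1 (rule r1):
nodes: 0:x1, 1:pl, 2:pl, 3:pl, 5:x2, 6:m, 7:m, 8:m
edges: (0,2,post); (0,3,post); (1,0,pre); (1,5,pre); (3,5,pre); (6,3,at); (7,2,at); (8,3,at)
branch 2 (rule r2):
nodes: 0:x1, 1:pl, 2:pl, 3:pl, 5:x2
edges: (0,2,post); (0,3,post); (1,0,pre); (1,5,pre); (3,5,pre)


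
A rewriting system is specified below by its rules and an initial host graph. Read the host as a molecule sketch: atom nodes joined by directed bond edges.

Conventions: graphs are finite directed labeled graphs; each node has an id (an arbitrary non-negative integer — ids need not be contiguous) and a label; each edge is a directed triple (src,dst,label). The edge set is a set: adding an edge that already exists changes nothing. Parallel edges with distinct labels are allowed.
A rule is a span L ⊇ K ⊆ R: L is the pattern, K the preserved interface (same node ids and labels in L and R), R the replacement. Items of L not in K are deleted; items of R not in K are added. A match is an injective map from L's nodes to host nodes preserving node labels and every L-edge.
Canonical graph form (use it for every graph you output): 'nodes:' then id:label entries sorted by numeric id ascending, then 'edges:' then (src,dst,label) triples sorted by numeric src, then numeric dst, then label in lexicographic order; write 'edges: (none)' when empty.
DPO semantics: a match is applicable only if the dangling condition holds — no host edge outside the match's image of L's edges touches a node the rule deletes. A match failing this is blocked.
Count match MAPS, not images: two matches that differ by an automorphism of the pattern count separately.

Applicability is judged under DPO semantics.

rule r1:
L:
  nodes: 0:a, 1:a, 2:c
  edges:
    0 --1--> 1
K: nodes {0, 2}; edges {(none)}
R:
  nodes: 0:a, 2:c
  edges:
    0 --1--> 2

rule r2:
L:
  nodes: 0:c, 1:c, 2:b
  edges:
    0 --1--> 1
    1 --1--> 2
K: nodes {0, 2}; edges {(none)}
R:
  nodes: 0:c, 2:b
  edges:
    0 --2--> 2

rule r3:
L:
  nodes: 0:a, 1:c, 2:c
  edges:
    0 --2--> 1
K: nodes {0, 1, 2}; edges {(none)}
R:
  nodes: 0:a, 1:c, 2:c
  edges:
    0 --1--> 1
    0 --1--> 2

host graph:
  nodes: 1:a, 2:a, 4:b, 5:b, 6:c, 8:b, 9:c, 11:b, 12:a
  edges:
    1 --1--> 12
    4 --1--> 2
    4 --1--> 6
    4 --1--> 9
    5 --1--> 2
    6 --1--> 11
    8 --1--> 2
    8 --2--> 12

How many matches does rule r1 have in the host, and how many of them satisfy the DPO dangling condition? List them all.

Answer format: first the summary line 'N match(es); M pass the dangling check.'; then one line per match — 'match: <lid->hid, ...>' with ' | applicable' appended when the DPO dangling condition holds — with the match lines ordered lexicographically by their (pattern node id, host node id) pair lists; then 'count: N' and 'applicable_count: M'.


2 match(es); 0 pass the dangling check.
match: 0->1, 1->12, 2->6
match: 0->1, 1->12, 2->9
count: 2
applicable_count: 0


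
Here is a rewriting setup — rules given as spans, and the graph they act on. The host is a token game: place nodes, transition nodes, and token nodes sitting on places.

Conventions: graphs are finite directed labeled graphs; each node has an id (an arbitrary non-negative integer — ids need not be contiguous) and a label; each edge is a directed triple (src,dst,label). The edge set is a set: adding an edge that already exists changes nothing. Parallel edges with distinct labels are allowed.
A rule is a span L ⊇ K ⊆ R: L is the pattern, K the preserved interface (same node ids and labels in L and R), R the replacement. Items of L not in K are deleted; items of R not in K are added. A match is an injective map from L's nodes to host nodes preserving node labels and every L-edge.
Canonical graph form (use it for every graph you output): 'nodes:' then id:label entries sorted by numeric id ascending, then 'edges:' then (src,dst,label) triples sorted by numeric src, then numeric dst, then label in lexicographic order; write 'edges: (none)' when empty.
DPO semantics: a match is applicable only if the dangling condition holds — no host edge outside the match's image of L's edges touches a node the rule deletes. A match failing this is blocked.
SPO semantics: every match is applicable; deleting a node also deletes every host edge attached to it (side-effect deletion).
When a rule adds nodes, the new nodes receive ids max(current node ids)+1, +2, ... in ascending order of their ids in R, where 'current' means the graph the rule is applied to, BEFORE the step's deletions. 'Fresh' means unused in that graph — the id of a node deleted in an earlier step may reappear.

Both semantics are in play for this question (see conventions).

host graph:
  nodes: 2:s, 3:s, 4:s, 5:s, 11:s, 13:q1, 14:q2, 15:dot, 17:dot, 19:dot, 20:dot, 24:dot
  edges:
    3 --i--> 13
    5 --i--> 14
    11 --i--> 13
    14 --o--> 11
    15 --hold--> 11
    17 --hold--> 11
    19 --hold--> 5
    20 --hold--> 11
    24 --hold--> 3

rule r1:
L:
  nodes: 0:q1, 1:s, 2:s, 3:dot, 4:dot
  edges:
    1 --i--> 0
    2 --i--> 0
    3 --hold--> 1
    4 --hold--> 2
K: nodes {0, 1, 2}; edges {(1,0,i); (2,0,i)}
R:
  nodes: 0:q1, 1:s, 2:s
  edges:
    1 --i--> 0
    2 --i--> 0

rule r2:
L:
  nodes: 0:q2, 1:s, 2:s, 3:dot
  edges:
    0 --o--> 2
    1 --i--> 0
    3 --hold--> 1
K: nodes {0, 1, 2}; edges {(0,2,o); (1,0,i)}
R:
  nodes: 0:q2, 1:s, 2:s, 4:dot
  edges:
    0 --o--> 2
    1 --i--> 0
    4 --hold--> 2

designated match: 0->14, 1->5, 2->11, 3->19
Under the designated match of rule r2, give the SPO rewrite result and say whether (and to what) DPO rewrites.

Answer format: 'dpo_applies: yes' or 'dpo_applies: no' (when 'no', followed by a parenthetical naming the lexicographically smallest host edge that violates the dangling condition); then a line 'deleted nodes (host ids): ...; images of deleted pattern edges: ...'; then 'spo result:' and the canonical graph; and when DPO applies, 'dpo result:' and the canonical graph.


dpo_applies: yes
deleted nodes (host ids): 19; images of deleted pattern edges: (19,5,hold)
spo result:
nodes: 2:s, 3:s, 4:s, 5:s, 11:s, 13:q1, 14:q2, 15:dot, 17:dot, 20:dot, 24:dot, 25:dot
edges: (3,13,i); (5,14,i); (11,13,i); (14,11,o); (15,11,hold); (17,11,hold); (20,11,hold); (24,3,hold); (25,11,hold)
dpo result:
nodes: 2:s, 3:s, 4:s, 5:s, 11:s, 13:q1, 14:q2, 15:dot, 17:dot, 20:dot, 24:dot, 25:dot
edges: (3,13,i); (5,14,i); (11,13,i); (14,11,o); (15,11,hold); (17,11,hold); (20,11,hold); (24,3,hold); (25,11,hold)


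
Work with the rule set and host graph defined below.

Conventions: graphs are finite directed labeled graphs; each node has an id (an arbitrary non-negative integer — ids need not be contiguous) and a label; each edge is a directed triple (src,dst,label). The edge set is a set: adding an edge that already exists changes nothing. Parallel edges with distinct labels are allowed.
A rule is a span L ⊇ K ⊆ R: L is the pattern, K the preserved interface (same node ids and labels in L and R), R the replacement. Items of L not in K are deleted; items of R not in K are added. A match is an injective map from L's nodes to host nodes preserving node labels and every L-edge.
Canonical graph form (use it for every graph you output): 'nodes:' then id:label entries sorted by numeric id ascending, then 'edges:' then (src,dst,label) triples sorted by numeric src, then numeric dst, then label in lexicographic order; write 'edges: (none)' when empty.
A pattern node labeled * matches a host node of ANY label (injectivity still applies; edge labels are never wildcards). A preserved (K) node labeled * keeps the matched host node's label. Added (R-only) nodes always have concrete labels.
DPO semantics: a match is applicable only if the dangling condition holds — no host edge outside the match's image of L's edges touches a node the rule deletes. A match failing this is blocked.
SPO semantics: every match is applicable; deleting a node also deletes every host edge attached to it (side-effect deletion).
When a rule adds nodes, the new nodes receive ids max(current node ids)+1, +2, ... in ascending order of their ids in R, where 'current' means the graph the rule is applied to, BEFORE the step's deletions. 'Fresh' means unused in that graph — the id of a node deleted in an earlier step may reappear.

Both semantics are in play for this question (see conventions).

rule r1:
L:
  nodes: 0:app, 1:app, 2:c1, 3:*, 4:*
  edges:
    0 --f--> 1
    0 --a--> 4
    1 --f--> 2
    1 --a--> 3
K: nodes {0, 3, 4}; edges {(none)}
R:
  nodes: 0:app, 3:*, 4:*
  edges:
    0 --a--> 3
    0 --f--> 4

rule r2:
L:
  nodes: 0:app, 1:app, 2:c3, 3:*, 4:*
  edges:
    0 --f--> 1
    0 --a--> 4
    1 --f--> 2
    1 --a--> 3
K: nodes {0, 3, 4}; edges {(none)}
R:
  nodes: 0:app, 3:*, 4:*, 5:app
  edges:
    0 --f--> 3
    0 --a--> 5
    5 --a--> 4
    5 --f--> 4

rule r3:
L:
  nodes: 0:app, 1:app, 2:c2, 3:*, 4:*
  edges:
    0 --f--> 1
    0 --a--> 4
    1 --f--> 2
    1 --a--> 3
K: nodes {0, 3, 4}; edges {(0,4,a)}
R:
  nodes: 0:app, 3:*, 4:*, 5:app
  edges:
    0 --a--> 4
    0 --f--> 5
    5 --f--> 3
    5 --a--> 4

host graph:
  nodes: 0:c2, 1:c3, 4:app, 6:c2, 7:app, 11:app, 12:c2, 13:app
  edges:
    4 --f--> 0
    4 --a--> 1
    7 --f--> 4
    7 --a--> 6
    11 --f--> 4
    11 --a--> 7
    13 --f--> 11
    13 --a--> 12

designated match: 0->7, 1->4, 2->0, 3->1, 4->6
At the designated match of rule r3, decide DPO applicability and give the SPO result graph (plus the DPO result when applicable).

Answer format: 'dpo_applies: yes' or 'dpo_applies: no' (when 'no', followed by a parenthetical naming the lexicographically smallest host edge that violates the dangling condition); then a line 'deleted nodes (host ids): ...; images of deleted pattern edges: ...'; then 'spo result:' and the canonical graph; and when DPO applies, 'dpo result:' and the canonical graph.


dpo_applies: no
(the rule deletes node 4, which keeps host edge (11,4,f) outside the match image — the dangling condition fails, DPO blocks; SPO proceeds and side-deletes such edges)
deleted nodes (host ids): 0, 4; images of deleted pattern edges: (4,0,f); (4,1,a); (7,4,f)
spo result:
nodes: 1:c3, 6:c2, 7:app, 11:app, 12:c2, 13:app, 14:app
edges: (7,6,a); (7,14,f); (11,7,a); (13,11,f); (13,12,a); (14,1,f); (14,6,a)


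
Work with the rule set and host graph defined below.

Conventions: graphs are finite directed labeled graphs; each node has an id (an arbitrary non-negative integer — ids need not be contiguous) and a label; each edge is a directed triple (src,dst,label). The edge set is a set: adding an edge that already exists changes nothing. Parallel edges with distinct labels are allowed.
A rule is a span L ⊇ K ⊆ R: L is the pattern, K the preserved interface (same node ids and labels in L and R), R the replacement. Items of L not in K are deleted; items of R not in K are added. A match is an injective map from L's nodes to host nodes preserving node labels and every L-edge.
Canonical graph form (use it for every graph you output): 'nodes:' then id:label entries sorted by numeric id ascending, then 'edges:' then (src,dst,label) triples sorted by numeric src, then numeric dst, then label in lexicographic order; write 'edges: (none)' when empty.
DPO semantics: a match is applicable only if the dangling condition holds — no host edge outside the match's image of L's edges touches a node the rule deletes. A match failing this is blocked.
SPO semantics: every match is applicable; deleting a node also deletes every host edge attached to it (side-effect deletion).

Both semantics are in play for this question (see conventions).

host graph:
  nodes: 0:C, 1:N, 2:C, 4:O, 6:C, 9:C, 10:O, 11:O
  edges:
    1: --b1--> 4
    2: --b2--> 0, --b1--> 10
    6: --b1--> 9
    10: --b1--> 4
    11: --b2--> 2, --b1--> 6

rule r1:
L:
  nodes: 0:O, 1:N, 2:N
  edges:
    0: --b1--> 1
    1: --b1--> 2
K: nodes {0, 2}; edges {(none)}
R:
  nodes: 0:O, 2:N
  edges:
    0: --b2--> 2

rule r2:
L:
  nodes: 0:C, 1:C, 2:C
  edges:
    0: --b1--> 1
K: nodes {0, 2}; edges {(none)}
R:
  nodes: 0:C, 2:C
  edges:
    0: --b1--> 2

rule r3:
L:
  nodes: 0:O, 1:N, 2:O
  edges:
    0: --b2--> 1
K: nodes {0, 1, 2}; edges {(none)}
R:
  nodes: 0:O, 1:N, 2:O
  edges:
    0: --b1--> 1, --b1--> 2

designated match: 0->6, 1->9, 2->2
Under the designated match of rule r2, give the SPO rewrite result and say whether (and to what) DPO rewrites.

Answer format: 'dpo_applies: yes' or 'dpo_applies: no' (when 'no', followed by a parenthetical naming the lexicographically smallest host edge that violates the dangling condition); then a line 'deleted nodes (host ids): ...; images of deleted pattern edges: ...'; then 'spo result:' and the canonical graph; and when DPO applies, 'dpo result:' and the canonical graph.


dpo_applies: yes
deleted nodes (host ids): 9; images of deleted pattern edges: (6,9,b1)
spo result:
nodes: 0:C, 1:N, 2:C, 4:O, 6:C, 10:O, 11:O
edges: (1,4,b1); (2,0,b2); (2,10,b1); (6,2,b1); (10,4,b1); (11,2,b2); (11,6,b1)
dpo result:
nodes: 0:C, 1:N, 2:C, 4:O, 6:C, 10:O, 11:O
edges: (1,4,b1); (2,0,b2); (2,10,b1); (6,2,b1); (10,4,b1); (11,2,b2); (11,6,b1)


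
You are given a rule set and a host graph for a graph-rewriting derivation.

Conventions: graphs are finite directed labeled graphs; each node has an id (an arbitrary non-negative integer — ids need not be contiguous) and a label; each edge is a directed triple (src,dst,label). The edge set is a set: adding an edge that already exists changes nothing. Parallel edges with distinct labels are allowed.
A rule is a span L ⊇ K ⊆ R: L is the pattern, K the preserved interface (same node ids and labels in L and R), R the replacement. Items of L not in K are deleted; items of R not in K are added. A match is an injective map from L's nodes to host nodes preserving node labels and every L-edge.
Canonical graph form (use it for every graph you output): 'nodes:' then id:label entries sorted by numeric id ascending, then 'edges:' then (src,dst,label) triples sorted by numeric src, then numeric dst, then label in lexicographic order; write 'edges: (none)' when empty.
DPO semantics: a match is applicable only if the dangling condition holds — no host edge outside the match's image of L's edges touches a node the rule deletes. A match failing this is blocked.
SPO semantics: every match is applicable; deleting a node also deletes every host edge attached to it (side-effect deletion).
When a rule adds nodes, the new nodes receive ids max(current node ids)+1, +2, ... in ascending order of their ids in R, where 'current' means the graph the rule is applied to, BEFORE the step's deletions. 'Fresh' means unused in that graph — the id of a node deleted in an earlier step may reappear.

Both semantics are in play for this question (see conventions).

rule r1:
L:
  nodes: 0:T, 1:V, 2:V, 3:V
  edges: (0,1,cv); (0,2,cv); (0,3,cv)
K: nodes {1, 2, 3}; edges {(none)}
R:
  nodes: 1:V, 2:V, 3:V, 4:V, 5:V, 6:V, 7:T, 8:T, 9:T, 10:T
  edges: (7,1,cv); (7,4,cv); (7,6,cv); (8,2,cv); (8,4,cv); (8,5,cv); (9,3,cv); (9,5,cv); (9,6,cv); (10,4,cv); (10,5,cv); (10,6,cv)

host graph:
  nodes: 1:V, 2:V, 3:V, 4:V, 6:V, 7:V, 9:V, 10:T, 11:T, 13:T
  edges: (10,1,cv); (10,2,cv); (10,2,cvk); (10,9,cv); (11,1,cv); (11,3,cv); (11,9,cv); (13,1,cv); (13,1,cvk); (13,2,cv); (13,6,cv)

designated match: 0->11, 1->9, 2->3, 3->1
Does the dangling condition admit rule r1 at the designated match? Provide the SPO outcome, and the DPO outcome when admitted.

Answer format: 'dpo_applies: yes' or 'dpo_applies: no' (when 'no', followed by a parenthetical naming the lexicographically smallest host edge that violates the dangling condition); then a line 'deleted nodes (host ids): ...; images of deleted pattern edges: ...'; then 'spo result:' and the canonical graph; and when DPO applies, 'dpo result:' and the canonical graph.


dpo_applies: yes
deleted nodes (host ids): 11; images of deleted pattern edges: (11,1,cv); (11,3,cv); (11,9,cv)
spo result:
nodes: 1:V, 2:V, 3:V, 4:V, 6:V, 7:V, 9:V, 10:T, 13:T, 14:V, 15:V, 16:V, 17:T, 18:T, 19:T, 20:T
edges: (10,1,cv); (10,2,cv); (10,2,cvk); (10,9,cv); (13,1,cv); (13,1,cvk); (13,2,cv); (13,6,cv); (17,9,cv); (17,14,cv); (17,16,cv); (18,3,cv); (18,14,cv); (18,15,cv); (19,1,cv); (19,15,cv); (19,16,cv); (20,14,cv); (20,15,cv); (20,16,cv)
dpo result:
nodes: 1:V, 2:V, 3:V, 4:V, 6:V, 7:V, 9:V, 10:T, 13:T, 14:V, 15:V, 16:V, 17:T, 18:T, 19:T, 20:T
edges: (10,1,cv); (10,2,cv); (10,2,cvk); (10,9,cv); (13,1,cv); (13,1,cvk); (13,2,cv); (13,6,cv); (17,9,cv); (17,14,cv); (17,16,cv); (18,3,cv); (18,14,cv); (18,15,cv); (19,1,cv); (19,15,cv); (19,16,cv); (20,14,cv); (20,15,cv); (20,16,cv)


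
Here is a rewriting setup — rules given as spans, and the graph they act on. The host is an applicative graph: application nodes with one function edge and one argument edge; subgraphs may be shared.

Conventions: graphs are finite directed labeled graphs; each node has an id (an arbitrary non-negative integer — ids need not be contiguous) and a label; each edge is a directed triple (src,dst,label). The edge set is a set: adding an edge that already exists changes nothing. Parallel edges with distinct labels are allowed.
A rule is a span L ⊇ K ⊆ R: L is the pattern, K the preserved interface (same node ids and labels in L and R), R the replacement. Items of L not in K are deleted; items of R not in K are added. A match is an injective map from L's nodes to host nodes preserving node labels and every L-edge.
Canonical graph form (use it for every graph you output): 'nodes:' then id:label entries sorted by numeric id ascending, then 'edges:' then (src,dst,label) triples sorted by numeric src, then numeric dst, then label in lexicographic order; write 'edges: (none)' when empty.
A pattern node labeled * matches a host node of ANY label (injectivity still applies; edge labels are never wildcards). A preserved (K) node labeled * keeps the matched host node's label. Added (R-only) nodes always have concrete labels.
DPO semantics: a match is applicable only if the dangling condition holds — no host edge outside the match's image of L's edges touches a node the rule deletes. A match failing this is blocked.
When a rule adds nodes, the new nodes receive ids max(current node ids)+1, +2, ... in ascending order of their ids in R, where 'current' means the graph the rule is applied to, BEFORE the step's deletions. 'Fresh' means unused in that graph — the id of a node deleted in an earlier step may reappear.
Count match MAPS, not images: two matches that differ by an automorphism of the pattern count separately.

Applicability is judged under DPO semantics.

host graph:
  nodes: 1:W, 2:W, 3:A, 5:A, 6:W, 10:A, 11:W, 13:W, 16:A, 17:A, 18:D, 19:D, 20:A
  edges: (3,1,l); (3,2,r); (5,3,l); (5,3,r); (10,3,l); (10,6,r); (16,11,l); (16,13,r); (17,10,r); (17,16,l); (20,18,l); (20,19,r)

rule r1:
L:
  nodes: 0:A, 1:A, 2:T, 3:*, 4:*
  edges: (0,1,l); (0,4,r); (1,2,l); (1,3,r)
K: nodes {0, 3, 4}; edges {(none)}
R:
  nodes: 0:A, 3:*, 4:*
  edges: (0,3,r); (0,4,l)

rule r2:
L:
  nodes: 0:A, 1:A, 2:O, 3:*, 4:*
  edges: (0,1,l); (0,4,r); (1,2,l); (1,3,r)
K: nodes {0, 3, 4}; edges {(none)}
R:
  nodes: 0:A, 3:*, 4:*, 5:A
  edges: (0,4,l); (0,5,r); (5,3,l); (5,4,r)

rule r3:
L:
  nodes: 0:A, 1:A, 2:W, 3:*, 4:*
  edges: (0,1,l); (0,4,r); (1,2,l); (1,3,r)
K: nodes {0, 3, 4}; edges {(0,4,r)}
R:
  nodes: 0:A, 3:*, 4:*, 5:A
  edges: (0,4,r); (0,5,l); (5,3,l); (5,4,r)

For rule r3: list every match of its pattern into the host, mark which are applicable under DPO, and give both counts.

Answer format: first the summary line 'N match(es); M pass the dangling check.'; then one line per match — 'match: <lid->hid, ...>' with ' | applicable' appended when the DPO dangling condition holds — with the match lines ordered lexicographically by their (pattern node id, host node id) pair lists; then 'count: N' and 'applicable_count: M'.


2 match(es); 1 pass the dangling check.
match: 0->10, 1->3, 2->1, 3->2, 4->6
match: 0->17, 1->16, 2->11, 3->13, 4->10 | applicable
count: 2
applicable_count: 1


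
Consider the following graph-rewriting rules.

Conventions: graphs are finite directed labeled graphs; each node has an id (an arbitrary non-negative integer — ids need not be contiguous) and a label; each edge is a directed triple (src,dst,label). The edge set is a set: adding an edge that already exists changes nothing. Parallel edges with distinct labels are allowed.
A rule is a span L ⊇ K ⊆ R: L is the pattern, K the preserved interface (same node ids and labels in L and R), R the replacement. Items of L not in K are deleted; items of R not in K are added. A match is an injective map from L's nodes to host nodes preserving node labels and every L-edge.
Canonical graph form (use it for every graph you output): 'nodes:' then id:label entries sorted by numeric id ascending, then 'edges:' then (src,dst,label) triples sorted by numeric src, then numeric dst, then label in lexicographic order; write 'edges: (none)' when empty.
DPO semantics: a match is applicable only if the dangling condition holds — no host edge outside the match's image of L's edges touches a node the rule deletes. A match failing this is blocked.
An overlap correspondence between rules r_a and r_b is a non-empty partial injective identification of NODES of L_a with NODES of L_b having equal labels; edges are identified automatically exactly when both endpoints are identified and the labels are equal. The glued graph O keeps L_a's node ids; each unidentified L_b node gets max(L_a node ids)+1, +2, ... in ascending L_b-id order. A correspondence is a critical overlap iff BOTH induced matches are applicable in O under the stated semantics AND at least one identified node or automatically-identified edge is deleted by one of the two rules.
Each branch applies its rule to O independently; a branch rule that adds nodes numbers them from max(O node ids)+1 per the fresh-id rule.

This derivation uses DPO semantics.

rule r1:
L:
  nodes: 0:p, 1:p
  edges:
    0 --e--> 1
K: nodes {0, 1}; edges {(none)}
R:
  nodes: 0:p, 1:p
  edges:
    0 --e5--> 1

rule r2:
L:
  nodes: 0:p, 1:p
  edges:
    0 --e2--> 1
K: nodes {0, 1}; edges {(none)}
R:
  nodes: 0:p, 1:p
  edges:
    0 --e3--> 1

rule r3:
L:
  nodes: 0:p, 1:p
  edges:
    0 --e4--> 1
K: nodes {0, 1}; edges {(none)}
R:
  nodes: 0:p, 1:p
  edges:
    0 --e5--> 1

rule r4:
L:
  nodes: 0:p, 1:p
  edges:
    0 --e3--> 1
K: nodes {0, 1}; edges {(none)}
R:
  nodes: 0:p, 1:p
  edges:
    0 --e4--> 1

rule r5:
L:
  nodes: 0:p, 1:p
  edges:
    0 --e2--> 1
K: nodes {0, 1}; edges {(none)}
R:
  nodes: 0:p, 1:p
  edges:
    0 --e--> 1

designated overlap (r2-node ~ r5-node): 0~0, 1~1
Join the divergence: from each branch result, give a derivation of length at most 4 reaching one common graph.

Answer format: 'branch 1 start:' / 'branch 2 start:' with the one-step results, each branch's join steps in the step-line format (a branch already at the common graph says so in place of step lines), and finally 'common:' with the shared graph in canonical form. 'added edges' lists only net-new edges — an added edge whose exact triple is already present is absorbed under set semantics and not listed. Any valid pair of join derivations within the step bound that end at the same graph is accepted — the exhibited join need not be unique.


branch 1 start:
nodes: 0:p, 1:p
edges: (0,1,e3)
branch 2 start:
nodes: 0:p, 1:p
edges: (0,1,e)
branch 1 step 1: rule r4; match: 0->0, 1->1; deleted nodes (none); deleted edges (0,1,e3); added nodes (none); added edges (0,1,e4); result: nodes: 0:p, 1:p edges: (0,1,e4)
branch 1 step 2: rule r3; match: 0->0, 1->1; deleted nodes (none); deleted edges (0,1,e4); added nodes (none); added edges (0,1,e5); result: nodes: 0:p, 1:p edges: (0,1,e5)
branch 2 step 1: rule r1; match: 0->0, 1->1; deleted nodes (none); deleted edges (0,1,e); added nodes (none); added edges (0,1,e5); result: nodes: 0:p, 1:p edges: (0,1,e5)
common:
nodes: 0:p, 1:p
edges: (0,1,e5)


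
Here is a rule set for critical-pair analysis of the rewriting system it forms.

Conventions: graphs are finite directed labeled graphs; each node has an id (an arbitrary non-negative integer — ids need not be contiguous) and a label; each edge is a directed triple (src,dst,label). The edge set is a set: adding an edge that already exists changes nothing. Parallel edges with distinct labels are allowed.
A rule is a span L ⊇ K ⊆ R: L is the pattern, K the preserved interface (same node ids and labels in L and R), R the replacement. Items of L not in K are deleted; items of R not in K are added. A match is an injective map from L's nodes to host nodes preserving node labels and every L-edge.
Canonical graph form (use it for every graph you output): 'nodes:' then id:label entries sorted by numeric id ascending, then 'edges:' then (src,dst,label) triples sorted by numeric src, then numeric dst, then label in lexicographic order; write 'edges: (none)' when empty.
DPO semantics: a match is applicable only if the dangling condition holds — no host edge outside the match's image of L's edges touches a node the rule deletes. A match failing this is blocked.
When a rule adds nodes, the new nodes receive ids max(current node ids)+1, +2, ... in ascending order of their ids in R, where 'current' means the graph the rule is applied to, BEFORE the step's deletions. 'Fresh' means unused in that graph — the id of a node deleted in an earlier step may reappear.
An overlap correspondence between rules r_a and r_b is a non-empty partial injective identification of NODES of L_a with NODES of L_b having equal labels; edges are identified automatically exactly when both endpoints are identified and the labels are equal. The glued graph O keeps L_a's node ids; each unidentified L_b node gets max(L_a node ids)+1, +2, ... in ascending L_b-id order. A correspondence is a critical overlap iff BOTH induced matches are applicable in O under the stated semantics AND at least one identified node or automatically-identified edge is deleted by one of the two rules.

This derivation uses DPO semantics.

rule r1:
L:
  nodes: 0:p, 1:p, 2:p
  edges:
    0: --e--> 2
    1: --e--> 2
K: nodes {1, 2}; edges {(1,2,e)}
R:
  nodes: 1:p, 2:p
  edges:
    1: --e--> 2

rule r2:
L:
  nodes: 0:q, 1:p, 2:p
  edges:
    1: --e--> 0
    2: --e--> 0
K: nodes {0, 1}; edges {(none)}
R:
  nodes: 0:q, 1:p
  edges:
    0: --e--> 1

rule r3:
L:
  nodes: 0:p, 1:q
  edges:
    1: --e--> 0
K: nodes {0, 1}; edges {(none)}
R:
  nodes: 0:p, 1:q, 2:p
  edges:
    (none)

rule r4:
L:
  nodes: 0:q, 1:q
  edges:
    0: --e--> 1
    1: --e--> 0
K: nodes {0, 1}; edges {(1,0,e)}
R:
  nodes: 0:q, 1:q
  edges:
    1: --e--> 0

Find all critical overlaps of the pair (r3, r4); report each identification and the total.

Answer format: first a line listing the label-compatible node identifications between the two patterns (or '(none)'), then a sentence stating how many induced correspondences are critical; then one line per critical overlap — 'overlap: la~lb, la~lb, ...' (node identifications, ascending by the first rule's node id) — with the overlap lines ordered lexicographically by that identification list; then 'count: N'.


label-compatible node identifications between L(r3) and L(r4): 1~0, 1~1
0 of the induced correspondences are critical overlaps of r3 and r4.
count: 0
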